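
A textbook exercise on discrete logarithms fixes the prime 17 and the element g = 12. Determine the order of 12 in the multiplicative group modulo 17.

16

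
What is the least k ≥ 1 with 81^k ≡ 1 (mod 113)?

28

The order of 81 must divide φ(113) = 113 − 1 = 112 = 2^4 · 7.
Divisors of 112: 1, 2, 4, 7, 8, 14, 16, 28, 56, 112.
Evaluate successive powers at the divisors of 112:
81^1 ≡ 81 (mod 113)
81^2 ≡ 7 (mod 113)
81^4 ≡ 49 (mod 113)
81^7 ≡ 98 (mod 113)
81^8 ≡ 28 (mod 113)
81^14 ≡ 112 (mod 113)
81^16 ≡ 106 (mod 113)
81^28 ≡ 1 (mod 113) ✓
Therefore the multiplicative order of 81 modulo 113 is 28.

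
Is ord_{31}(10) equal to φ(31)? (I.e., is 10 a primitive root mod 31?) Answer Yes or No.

No

φ(31) = 31 − 1 = 30 = 2 · 3 · 5.
Test 10^(30/q) mod 31 for each prime factor q of 30:
10^15 ≡ 1 (mod 31)  [q = 2: ≡ 1 ✗]
10^10 ≡ 5 (mod 31)  [q = 3: ≢ 1 ✓]
10^6 ≡ 2 (mod 31)  [q = 5: ≢ 1 ✓]
10^15 ≡ 1 shows ord(10) | 15, strictly less than φ(31); not a primitive root.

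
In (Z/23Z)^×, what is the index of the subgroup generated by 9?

2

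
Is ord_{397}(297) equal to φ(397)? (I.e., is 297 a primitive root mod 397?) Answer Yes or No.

φ(397) = 397 − 1 = 396 = 2^2 · 3^2 · 11.
297 is a primitive root mod 397 iff 297^(φ(397)/q) ≢ 1 for every prime q | φ(397), i.e. q ∈ {2, 3, 11}.
297^198 ≡ 1 (mod 397)  [q = 2: ≡ 1 ✗]
297^132 ≡ 34 (mod 397)  [q = 3: ≢ 1 ✓]
297^36 ≡ 126 (mod 397)  [q = 11: ≢ 1 ✓]
Since 297^198 ≡ 1, the order of 297 divides 198 < 396, so 297 is not a primitive root.

No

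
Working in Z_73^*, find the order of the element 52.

ord(52) | φ(73) = 73 − 1 = 72 = 2^3 · 3^2.
Divisors of 72: 1, 2, 3, 4, 6, 8, 9, 12, 18, 24, 36, 72.
Compute 52^d (mod 73) for the divisors d until we hit 1:
52^1 ≡ 52
52^2 ≡ 3
52^3 ≡ 10
52^4 ≡ 9
52^6 ≡ 27
52^8 ≡ 8
52^9 ≡ 51
52^12 ≡ 72
52^18 ≡ 46
52^24 ≡ 1
Therefore the multiplicative order of 52 modulo 73 is 24.

24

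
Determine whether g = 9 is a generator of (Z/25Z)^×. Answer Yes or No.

No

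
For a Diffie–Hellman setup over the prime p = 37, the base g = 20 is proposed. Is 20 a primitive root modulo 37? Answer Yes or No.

φ(37) = 37 − 1 = 36 = 2^2 · 3^2.
It suffices to check that the order of 20 is not a proper divisor of 36: compute 20^(36/q) for q ∈ {2, 3}.
20^18 ≡ 36 (mod 37)  [q = 2: ≢ 1 ✓]
20^12 ≡ 26 (mod 37)  [q = 3: ≢ 1 ✓]
Every test exponent gives a nontrivial residue, hence 20 generates the full group.

Yes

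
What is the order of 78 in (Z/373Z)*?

ord(78) | φ(373) = 373 − 1 = 372 = 2^2 · 3 · 31.
Divisors of 372: 1, 2, 3, 4, 6, 12, 31, 62, 93, 124, 186, 372.
Evaluate successive powers at the divisors of 372:
78^1 ≡ 78 (mod 373)
78^2 ≡ 116 (mod 373)
78^3 ≡ 96 (mod 373)
78^4 ≡ 28 (mod 373)
78^6 ≡ 264 (mod 373)
78^12 ≡ 318 (mod 373)
78^31 ≡ 173 (mod 373)
78^62 ≡ 89 (mod 373)
78^93 ≡ 104 (mod 373)
78^124 ≡ 88 (mod 373)
78^186 ≡ 372 (mod 373)
78^372 ≡ 1 (mod 373) ✓
The smallest such exponent is 372, so the order of 78 is 372.

372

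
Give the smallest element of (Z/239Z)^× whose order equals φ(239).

φ(239) = 239 − 1 = 238 = 2 · 7 · 17.
Test candidates g = 2, 3, … against the prime factors q ∈ {2, 7, 17} of φ(239): g is a generator iff g^(238/q) ≢ 1 for every such q.
g = 2: 2^119 ≡ 1 — hits 1, so not a primitive root.
g = 3: 3^119 ≡ 1 — hits 1, so not a primitive root.
g = 4: 4^119 ≡ 1 — hits 1, so not a primitive root.
g = 5: 5^119 ≡ 1 — hits 1, so not a primitive root.
g = 6: 6^119 ≡ 1 — hits 1, so not a primitive root.
g = 7: 7^119 ≡ 238; 7^34 ≡ 24; 7^14 ≡ 211 — none is 1, so 7 is a primitive root.
So 7 is the smallest generator of (Z/239Z)^×.

7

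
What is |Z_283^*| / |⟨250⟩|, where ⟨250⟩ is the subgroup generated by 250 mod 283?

6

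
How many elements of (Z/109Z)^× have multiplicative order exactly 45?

φ(109) = 109 − 1 = 108 = 2^2 · 3^3.
(Z/109Z)^× is cyclic (|G| = 108); a cyclic group of order m has exactly φ(d) elements of each order d | m, and none otherwise.
45 does not divide 108, so no element of (Z/109Z)^× has order 45.

0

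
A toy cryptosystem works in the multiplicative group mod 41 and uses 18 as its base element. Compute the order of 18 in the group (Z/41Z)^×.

The order of 18 must divide φ(41) = 41 − 1 = 40 = 2^3 · 5.
Divisors of 40: 1, 2, 4, 5, 8, 10, 20, 40.
Test each divisor d:
18^1 ≡ 18
18^2 ≡ 37
18^4 ≡ 16
18^5 ≡ 1
So ord_41(18) = 5.

5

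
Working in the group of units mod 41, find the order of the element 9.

4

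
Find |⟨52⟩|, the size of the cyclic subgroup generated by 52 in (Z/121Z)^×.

110

By Lagrange's theorem, ord_121(52) divides φ(121) = φ(11^2) = 11·(11−1) = 110 = 2 · 5 · 11.
Divisors of 110: 1, 2, 5, 10, 11, 22, 55, 110.
Test each divisor d:
52^1 ≡ 52 (mod 121)
52^2 ≡ 42 (mod 121)
52^5 ≡ 10 (mod 121)
52^10 ≡ 100 (mod 121)
52^11 ≡ 118 (mod 121)
52^22 ≡ 9 (mod 121)
52^55 ≡ 120 (mod 121)
52^110 ≡ 1 (mod 121) ✓
The smallest such exponent is 110, so the order of 52 is 110.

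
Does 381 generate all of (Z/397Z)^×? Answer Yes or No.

No

φ(397) = 397 − 1 = 396 = 2^2 · 3^2 · 11.
An element g generates (Z/397Z)^× iff g^(396/q) ≢ 1 (mod 397) for each prime q ∈ {2, 3, 11}.
381^198 ≡ 1 (mod 397)  [q = 2: ≡ 1 ✗]
381^132 ≡ 1 (mod 397)  [q = 3: ≡ 1 ✗]
381^36 ≡ 126 (mod 397)  [q = 11: ≢ 1 ✓]
381^198 ≡ 1 shows ord(381) | 198, strictly less than φ(397); not a primitive root.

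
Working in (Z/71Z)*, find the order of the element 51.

ord(51) | φ(71) = 71 − 1 = 70 = 2 · 5 · 7.
Divisors of 70: 1, 2, 5, 7, 10, 14, 35, 70.
Compute 51^d (mod 71) for the divisors d until we hit 1:
51^1 ≡ 51 (mod 71)
51^2 ≡ 45 (mod 71)
51^5 ≡ 41 (mod 71)
51^7 ≡ 70 (mod 71)
51^10 ≡ 48 (mod 71)
51^14 ≡ 1 (mod 71) ✓
Therefore the multiplicative order of 51 modulo 71 is 14.

14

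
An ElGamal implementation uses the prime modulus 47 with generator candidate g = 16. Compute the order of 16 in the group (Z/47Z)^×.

The order of 16 must divide φ(47) = 47 − 1 = 46 = 2 · 23.
Divisors of 46: 1, 2, 23, 46.
Test each divisor d:
16^1 ≡ 16 (mod 47)
16^2 ≡ 21 (mod 47)
16^23 ≡ 1 (mod 47) ✓
Therefore the multiplicative order of 16 modulo 47 is 23.

23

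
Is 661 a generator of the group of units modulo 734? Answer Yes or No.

φ(734) = φ(2)·φ(367) = 1·366 = 366 = 2 · 3 · 61.
661 is a primitive root mod 734 iff 661^(φ(734)/q) ≢ 1 for every prime q | φ(734), i.e. q ∈ {2, 3, 61}.
661^183 ≡ 733 (mod 734)  [q = 2: ≢ 1 ✓]
661^122 ≡ 283 (mod 734)  [q = 3: ≢ 1 ✓]
661^6 ≡ 9 (mod 734)  [q = 61: ≢ 1 ✓]
All checks pass, so 661 has order 366 and is a primitive root modulo 734.

Yes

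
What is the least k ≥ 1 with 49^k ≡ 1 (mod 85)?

The order of 49 must divide φ(85) = φ(5·17) = (5−1)·(17−1) = 4·16 = 64 = 2^6.
Divisors of 64: 1, 2, 4, 8, 16, 32, 64.
Check 49^d mod 85 for each divisor in increasing order:
49^1 ≡ 49
49^2 ≡ 21
49^4 ≡ 16
49^8 ≡ 1
Hence ord(49) = 8.

8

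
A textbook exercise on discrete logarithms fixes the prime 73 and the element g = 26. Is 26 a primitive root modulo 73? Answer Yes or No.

Yes

φ(73) = 73 − 1 = 72 = 2^3 · 3^2.
Test 26^(72/q) mod 73 for each prime factor q of 72:
26^36 ≡ 72 (mod 73)  [q = 2: ≢ 1 ✓]
26^24 ≡ 8 (mod 73)  [q = 3: ≢ 1 ✓]
All checks pass, so 26 has order 72 and is a primitive root modulo 73.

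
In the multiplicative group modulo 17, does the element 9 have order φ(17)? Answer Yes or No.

φ(17) = 17 − 1 = 16 = 2^4.
9 is a primitive root mod 17 iff 9^(φ(17)/q) ≢ 1 for every prime q | φ(17), i.e. q ∈ {2}.
9^8 ≡ 1 (mod 17)  [q = 2: ≡ 1 ✗]
9^8 ≡ 1 shows ord(9) | 8, strictly less than φ(17); not a primitive root.

No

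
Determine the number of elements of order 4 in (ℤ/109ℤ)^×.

φ(109) = 109 − 1 = 108 = 2^2 · 3^3.
(Z/109Z)^× is cyclic (|G| = 108); a cyclic group of order m has exactly φ(d) elements of each order d | m, and none otherwise.
4 = 2^2 divides 108, and φ(4) = 2.

2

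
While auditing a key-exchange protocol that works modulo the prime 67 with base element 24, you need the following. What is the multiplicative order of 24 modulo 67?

The order of 24 must divide φ(67) = 67 − 1 = 66 = 2 · 3 · 11.
Divisors of 66: 1, 2, 3, 6, 11, 22, 33, 66.
Evaluate successive powers at the divisors of 66:
24^1 ≡ 24
24^2 ≡ 40
24^3 ≡ 22
24^6 ≡ 15
24^11 ≡ 1
So ord_67(24) = 11.

11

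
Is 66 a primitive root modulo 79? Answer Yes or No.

Yes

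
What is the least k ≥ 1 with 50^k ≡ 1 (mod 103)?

By Lagrange's theorem, ord_103(50) divides φ(103) = 103 − 1 = 102 = 2 · 3 · 17.
Divisors of 102: 1, 2, 3, 6, 17, 34, 51, 102.
Check 50^d mod 103 for each divisor in increasing order:
50^1 ≡ 50
50^2 ≡ 28
50^3 ≡ 61
50^6 ≡ 13
50^17 ≡ 46
50^34 ≡ 56
50^51 ≡ 1
The smallest such exponent is 51, so the order of 50 is 51.

51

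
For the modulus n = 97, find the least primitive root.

5

φ(97) = 97 − 1 = 96 = 2^5 · 3.
g is a primitive root iff g^(96/q) ≢ 1 (mod 97) for each prime q ∈ {2, 3}.
g = 2: 2^48 ≡ 1 — hits 1, so not a primitive root.
g = 3: 3^48 ≡ 1 — hits 1, so not a primitive root.
g = 4: 4^48 ≡ 1 — hits 1, so not a primitive root.
g = 5: 5^48 ≡ 96; 5^32 ≡ 35 — none is 1, so 5 is a primitive root.
The smallest primitive root modulo 97 is 5.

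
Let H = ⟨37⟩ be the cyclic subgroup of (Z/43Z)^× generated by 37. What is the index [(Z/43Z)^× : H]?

Since 37 ∈ (Z/43Z)^×, its order divides φ(43) = 43 − 1 = 42 = 2 · 3 · 7.
Divisors of 42: 1, 2, 3, 6, 7, 14, 21, 42.
Test each divisor d:
37^1 ≡ 37 (mod 43)
37^2 ≡ 36 (mod 43)
37^3 ≡ 42 (mod 43)
37^6 ≡ 1 (mod 43) ✓
Thus |⟨37⟩| = ord(37) = 6.
Index = |(Z/43Z)^×| / |⟨37⟩| = 42 / 6 = 7.

7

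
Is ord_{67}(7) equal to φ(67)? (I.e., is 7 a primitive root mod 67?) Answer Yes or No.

Yes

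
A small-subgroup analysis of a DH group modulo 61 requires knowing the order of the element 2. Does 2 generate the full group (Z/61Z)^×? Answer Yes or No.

Yes

φ(61) = 61 − 1 = 60 = 2^2 · 3 · 5.
2 is a primitive root mod 61 iff 2^(φ(61)/q) ≢ 1 for every prime q | φ(61), i.e. q ∈ {2, 3, 5}.
2^30 ≡ 60 (mod 61)  [q = 2: ≢ 1 ✓]
2^20 ≡ 47 (mod 61)  [q = 3: ≢ 1 ✓]
2^12 ≡ 9 (mod 61)  [q = 5: ≢ 1 ✓]
Every test exponent gives a nontrivial residue, hence 2 generates the full group.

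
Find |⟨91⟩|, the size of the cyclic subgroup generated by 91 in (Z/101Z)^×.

4

The order of 91 must divide φ(101) = 101 − 1 = 100 = 2^2 · 5^2.
Divisors of 100: 1, 2, 4, 5, 10, 20, 25, 50, 100.
Check 91^d mod 101 for each divisor in increasing order:
91^1 ≡ 91
91^2 ≡ 100
91^4 ≡ 1
The smallest such exponent is 4, so the order of 91 is 4.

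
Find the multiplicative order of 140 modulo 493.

ord(140) | φ(493) = φ(17·29) = (17−1)·(29−1) = 16·28 = 448 = 2^6 · 7.
Divisors of 448: 1, 2, 4, 7, 8, 14, 16, 28, 32, 56, 64, 112, 224, 448.
Test each divisor d:
140^1 ≡ 140
140^2 ≡ 373
140^4 ≡ 103
140^7 ≡ 30
140^8 ≡ 256
140^14 ≡ 407
140^16 ≡ 460
140^28 ≡ 1
The smallest such exponent is 28, so the order of 140 is 28.

28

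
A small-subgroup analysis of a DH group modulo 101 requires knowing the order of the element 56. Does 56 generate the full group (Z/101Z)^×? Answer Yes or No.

φ(101) = 101 − 1 = 100 = 2^2 · 5^2.
It suffices to check that the order of 56 is not a proper divisor of 100: compute 56^(100/q) for q ∈ {2, 5}.
56^50 ≡ 1 (mod 101)  [q = 2: ≡ 1 ✗]
56^20 ≡ 36 (mod 101)  [q = 5: ≢ 1 ✓]
56^50 ≡ 1 shows ord(56) | 50, strictly less than φ(101); not a primitive root.

No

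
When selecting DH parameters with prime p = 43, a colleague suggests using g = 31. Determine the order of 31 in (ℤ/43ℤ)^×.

21

By Lagrange's theorem, ord_43(31) divides φ(43) = 43 − 1 = 42 = 2 · 3 · 7.
Divisors of 42: 1, 2, 3, 6, 7, 14, 21, 42.
Compute 31^d (mod 43) for the divisors d until we hit 1:
31^1 ≡ 31 (mod 43)
31^2 ≡ 15 (mod 43)
31^3 ≡ 35 (mod 43)
31^6 ≡ 21 (mod 43)
31^7 ≡ 6 (mod 43)
31^14 ≡ 36 (mod 43)
31^21 ≡ 1 (mod 43) ✓
The smallest such exponent is 21, so the order of 31 is 21.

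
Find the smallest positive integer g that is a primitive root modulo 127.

3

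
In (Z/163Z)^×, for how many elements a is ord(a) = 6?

φ(163) = 163 − 1 = 162 = 2 · 3^4.
Since (Z/163Z)^× is cyclic of order 162, the number of elements of order d is φ(d) when d | 162 and 0 otherwise.
6 = 2 · 3 divides 162, and φ(6) = 2.

2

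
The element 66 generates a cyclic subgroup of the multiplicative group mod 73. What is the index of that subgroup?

Since 66 ∈ (Z/73Z)^×, its order divides φ(73) = 73 − 1 = 72 = 2^3 · 3^2.
Divisors of 72: 1, 2, 3, 4, 6, 8, 9, 12, 18, 24, 36, 72.
Evaluate successive powers at the divisors of 72:
66^1 ≡ 66 (mod 73)
66^2 ≡ 49 (mod 73)
66^3 ≡ 22 (mod 73)
66^4 ≡ 65 (mod 73)
66^6 ≡ 46 (mod 73)
66^8 ≡ 64 (mod 73)
66^9 ≡ 63 (mod 73)
66^12 ≡ 72 (mod 73)
66^18 ≡ 27 (mod 73)
66^24 ≡ 1 (mod 73) ✓
The order of 66 is 24, so the subgroup it generates has 24 elements.
The index is φ(73) / ord(66) = 72 / 24 = 3.

3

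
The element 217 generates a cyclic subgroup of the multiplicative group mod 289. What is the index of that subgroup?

4

ord(217) | φ(289) = φ(17^2) = 17·(17−1) = 272 = 2^4 · 17.
Divisors of 272: 1, 2, 4, 8, 16, 17, 34, 68, 136, 272.
Test each divisor d:
217^1 ≡ 217
217^2 ≡ 271
217^4 ≡ 35
217^8 ≡ 69
217^16 ≡ 137
217^17 ≡ 251
217^34 ≡ 288
217^68 ≡ 1
The order of 217 is 68, so the subgroup it generates has 68 elements.
Index = |(Z/289Z)^×| / |⟨217⟩| = 272 / 68 = 4.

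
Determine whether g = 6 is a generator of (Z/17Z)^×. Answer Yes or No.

φ(17) = 17 − 1 = 16 = 2^4.
An element g generates (Z/17Z)^× iff g^(16/q) ≢ 1 (mod 17) for each prime q ∈ {2}.
6^8 ≡ 16 (mod 17)  [q = 2: ≢ 1 ✓]
None equal 1, so ord_17(6) = 16: 6 is a primitive root.

Yes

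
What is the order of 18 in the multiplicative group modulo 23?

Since 18 ∈ (Z/23Z)^×, its order divides φ(23) = 23 − 1 = 22 = 2 · 11.
Divisors of 22: 1, 2, 11, 22.
Evaluate successive powers at the divisors of 22:
18^1 ≡ 18
18^2 ≡ 2
18^11 ≡ 1
Therefore the multiplicative order of 18 modulo 23 is 11.

11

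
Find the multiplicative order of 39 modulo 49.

21

By Lagrange's theorem, ord_49(39) divides φ(49) = φ(7^2) = 7·(7−1) = 42 = 2 · 3 · 7.
Divisors of 42: 1, 2, 3, 6, 7, 14, 21, 42.
Check 39^d mod 49 for each divisor in increasing order:
39^1 ≡ 39 (mod 49)
39^2 ≡ 2 (mod 49)
39^3 ≡ 29 (mod 49)
39^6 ≡ 8 (mod 49)
39^7 ≡ 18 (mod 49)
39^14 ≡ 30 (mod 49)
39^21 ≡ 1 (mod 49) ✓
Hence ord(39) = 21.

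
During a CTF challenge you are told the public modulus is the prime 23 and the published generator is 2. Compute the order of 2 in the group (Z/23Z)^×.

11

The order of 2 must divide φ(23) = 23 − 1 = 22 = 2 · 11.
Divisors of 22: 1, 2, 11, 22.
Test each divisor d:
2^1 ≡ 2
2^2 ≡ 4
2^11 ≡ 1
So ord_23(2) = 11.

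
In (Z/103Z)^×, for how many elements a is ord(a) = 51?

32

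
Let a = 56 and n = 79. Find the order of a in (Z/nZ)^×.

6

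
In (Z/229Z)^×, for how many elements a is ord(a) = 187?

0

φ(229) = 229 − 1 = 228 = 2^2 · 3 · 19.
In a cyclic group of order 228, there are φ(d) elements of order d for each divisor d of 228, and zero for non-divisors.
187 does not divide 228, so no element of (Z/229Z)^× has order 187.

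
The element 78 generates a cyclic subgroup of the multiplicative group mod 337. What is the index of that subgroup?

2

ord(78) | φ(337) = 337 − 1 = 336 = 2^4 · 3 · 7.
Divisors of 336: 1, 2, 3, 4, 6, 7, 8, 12, 14, 16, 21, 24, 28, 42, 48, 56, 84, 112, 168, 336.
Compute 78^d (mod 337) for the divisors d until we hit 1:
78^1 ≡ 78 (mod 337)
78^2 ≡ 18 (mod 337)
78^3 ≡ 56 (mod 337)
78^4 ≡ 324 (mod 337)
78^6 ≡ 103 (mod 337)
78^7 ≡ 283 (mod 337)
78^8 ≡ 169 (mod 337)
78^12 ≡ 162 (mod 337)
78^14 ≡ 220 (mod 337)
78^16 ≡ 253 (mod 337)
78^21 ≡ 252 (mod 337)
78^24 ≡ 295 (mod 337)
78^28 ≡ 209 (mod 337)
78^42 ≡ 148 (mod 337)
78^48 ≡ 79 (mod 337)
78^56 ≡ 208 (mod 337)
78^84 ≡ 336 (mod 337)
78^112 ≡ 128 (mod 337)
78^168 ≡ 1 (mod 337) ✓
The order of 78 is 168, so the subgroup it generates has 168 elements.
[(Z/337Z)^× : ⟨78⟩] = 336/168 = 2.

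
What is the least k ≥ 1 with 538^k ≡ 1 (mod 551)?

63

ord(538) | φ(551) = φ(19·29) = (19−1)·(29−1) = 18·28 = 504 = 2^3 · 3^2 · 7.
Divisors of 504: 1, 2, 3, 4, 6, 7, 8, 9, 12, 14, 18, 21, 24, 28, 36, 42, 56, 63, 72, 84, 126, 168, 252, 504.
Evaluate successive powers at the divisors of 504:
538^1 ≡ 538
538^2 ≡ 169
538^3 ≡ 7
538^4 ≡ 460
538^6 ≡ 49
538^7 ≡ 465
538^8 ≡ 16
538^9 ≡ 343
538^12 ≡ 197
538^14 ≡ 233
538^18 ≡ 286
538^21 ≡ 349
538^24 ≡ 239
538^28 ≡ 291
538^36 ≡ 248
538^42 ≡ 30
538^56 ≡ 378
538^63 ≡ 1
Hence ord(538) = 63.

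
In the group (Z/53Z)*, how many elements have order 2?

1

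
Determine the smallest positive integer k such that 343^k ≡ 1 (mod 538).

268

The order of 343 must divide φ(538) = φ(2)·φ(269) = 1·268 = 268 = 2^2 · 67.
Divisors of 268: 1, 2, 4, 67, 134, 268.
Compute 343^d (mod 538) for the divisors d until we hit 1:
343^1 ≡ 343 (mod 538)
343^2 ≡ 365 (mod 538)
343^4 ≡ 339 (mod 538)
343^67 ≡ 187 (mod 538)
343^134 ≡ 537 (mod 538)
343^268 ≡ 1 (mod 538) ✓
Hence ord(343) = 268.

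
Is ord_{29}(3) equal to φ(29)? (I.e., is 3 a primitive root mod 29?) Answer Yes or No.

Yes

φ(29) = 29 − 1 = 28 = 2^2 · 7.
It suffices to check that the order of 3 is not a proper divisor of 28: compute 3^(28/q) for q ∈ {2, 7}.
3^14 ≡ 28 (mod 29)  [q = 2: ≢ 1 ✓]
3^4 ≡ 23 (mod 29)  [q = 7: ≢ 1 ✓]
None equal 1, so ord_29(3) = 28: 3 is a primitive root.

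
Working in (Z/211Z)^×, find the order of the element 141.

By Lagrange's theorem, ord_211(141) divides φ(211) = 211 − 1 = 210 = 2 · 3 · 5 · 7.
Divisors of 210: 1, 2, 3, 5, 6, 7, 10, 14, 15, 21, 30, 35, 42, 70, 105, 210.
Evaluate successive powers at the divisors of 210:
141^1 ≡ 141
141^2 ≡ 47
141^3 ≡ 86
141^5 ≡ 33
141^6 ≡ 11
141^7 ≡ 74
141^10 ≡ 34
141^14 ≡ 201
141^15 ≡ 67
141^21 ≡ 104
141^30 ≡ 58
141^35 ≡ 15
141^42 ≡ 55
141^70 ≡ 14
141^105 ≡ 210
141^210 ≡ 1
So ord_211(141) = 210.

210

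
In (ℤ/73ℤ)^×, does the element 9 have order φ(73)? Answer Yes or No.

φ(73) = 73 − 1 = 72 = 2^3 · 3^2.
It suffices to check that the order of 9 is not a proper divisor of 72: compute 9^(72/q) for q ∈ {2, 3}.
9^36 ≡ 1 (mod 73)  [q = 2: ≡ 1 ✗]
9^24 ≡ 1 (mod 73)  [q = 3: ≡ 1 ✗]
The check at q = 2 fails, so 9 generates a proper subgroup.

No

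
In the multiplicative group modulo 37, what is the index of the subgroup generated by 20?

1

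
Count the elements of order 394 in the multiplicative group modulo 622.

0

φ(622) = φ(2)·φ(311) = 1·310 = 310 = 2 · 5 · 31.
(Z/622Z)^× is cyclic (|G| = 310); a cyclic group of order m has exactly φ(d) elements of each order d | m, and none otherwise.
Here 310 is not a multiple of 394, so there are no elements of order 394.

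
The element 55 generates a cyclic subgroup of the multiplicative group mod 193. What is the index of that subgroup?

8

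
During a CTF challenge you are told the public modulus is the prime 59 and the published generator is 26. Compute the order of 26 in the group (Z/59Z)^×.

By Lagrange's theorem, ord_59(26) divides φ(59) = 59 − 1 = 58 = 2 · 29.
Divisors of 58: 1, 2, 29, 58.
Test each divisor d:
26^1 ≡ 26 (mod 59)
26^2 ≡ 27 (mod 59)
26^29 ≡ 1 (mod 59) ✓
Therefore the multiplicative order of 26 modulo 59 is 29.

29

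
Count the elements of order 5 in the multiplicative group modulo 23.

φ(23) = 23 − 1 = 22 = 2 · 11.
In a cyclic group of order 22, there are φ(d) elements of order d for each divisor d of 22, and zero for non-divisors.
5 does not divide 22, so no element of (Z/23Z)^× has order 5.

0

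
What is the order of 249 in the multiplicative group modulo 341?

10

ord(249) | φ(341) = φ(11·31) = (11−1)·(31−1) = 10·30 = 300 = 2^2 · 3 · 5^2.
Divisors of 300: 1, 2, 3, 4, 5, 6, 10, 12, 15, 20, 25, 30, 50, 60, 75, 100, 150, 300.
Compute 249^d (mod 341) for the divisors d until we hit 1:
249^1 ≡ 249 (mod 341)
249^2 ≡ 280 (mod 341)
249^3 ≡ 156 (mod 341)
249^4 ≡ 311 (mod 341)
249^5 ≡ 32 (mod 341)
249^6 ≡ 125 (mod 341)
249^10 ≡ 1 (mod 341) ✓
Hence ord(249) = 10.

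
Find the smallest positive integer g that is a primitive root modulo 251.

6

φ(251) = 251 − 1 = 250 = 2 · 5^3.
g is a primitive root iff g^(250/q) ≢ 1 (mod 251) for each prime q ∈ {2, 5}.
g = 2: 2^125 ≡ 250; 2^50 ≡ 1 — hits 1, so not a primitive root.
g = 3: 3^125 ≡ 1 — hits 1, so not a primitive root.
g = 4: 4^125 ≡ 1 — hits 1, so not a primitive root.
g = 5: 5^125 ≡ 1 — hits 1, so not a primitive root.
g = 6: 6^125 ≡ 250; 6^50 ≡ 219 — none is 1, so 6 is a primitive root.
So 6 is the smallest generator of (Z/251Z)^×.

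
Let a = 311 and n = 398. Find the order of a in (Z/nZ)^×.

99

Since 311 ∈ (Z/398Z)^×, its order divides φ(398) = φ(2)·φ(199) = 1·198 = 198 = 2 · 3^2 · 11.
Divisors of 198: 1, 2, 3, 6, 9, 11, 18, 22, 33, 66, 99, 198.
Check 311^d mod 398 for each divisor in increasing order:
311^1 ≡ 311 (mod 398)
311^2 ≡ 7 (mod 398)
311^3 ≡ 187 (mod 398)
311^6 ≡ 343 (mod 398)
311^9 ≡ 63 (mod 398)
311^11 ≡ 43 (mod 398)
311^18 ≡ 387 (mod 398)
311^22 ≡ 257 (mod 398)
311^33 ≡ 305 (mod 398)
311^66 ≡ 291 (mod 398)
311^99 ≡ 1 (mod 398) ✓
Hence ord(311) = 99.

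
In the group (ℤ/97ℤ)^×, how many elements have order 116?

φ(97) = 97 − 1 = 96 = 2^5 · 3.
(Z/97Z)^× is cyclic (|G| = 96); a cyclic group of order m has exactly φ(d) elements of each order d | m, and none otherwise.
Since 116 ∤ 96, the count is 0.

0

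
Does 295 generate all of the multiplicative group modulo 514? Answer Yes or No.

Yes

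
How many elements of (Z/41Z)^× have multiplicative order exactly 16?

0

φ(41) = 41 − 1 = 40 = 2^3 · 5.
In a cyclic group of order 40, there are φ(d) elements of order d for each divisor d of 40, and zero for non-divisors.
Since 16 ∤ 40, the count is 0.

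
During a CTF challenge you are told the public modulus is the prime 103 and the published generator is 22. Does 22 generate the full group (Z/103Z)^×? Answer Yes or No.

No

φ(103) = 103 − 1 = 102 = 2 · 3 · 17.
Test 22^(102/q) mod 103 for each prime factor q of 102:
22^51 ≡ 102 (mod 103)  [q = 2: ≢ 1 ✓]
22^34 ≡ 1 (mod 103)  [q = 3: ≡ 1 ✗]
22^6 ≡ 79 (mod 103)  [q = 17: ≢ 1 ✓]
22^34 ≡ 1 shows ord(22) | 34, strictly less than φ(103); not a primitive root.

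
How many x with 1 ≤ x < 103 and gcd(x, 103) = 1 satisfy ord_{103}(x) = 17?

φ(103) = 103 − 1 = 102 = 2 · 3 · 17.
Since (Z/103Z)^× is cyclic of order 102, the number of elements of order d is φ(d) when d | 102 and 0 otherwise.
17 | 102, and φ(17) = 17 − 1 = 16.

16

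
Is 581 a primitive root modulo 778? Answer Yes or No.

Yes

φ(778) = φ(2)·φ(389) = 1·388 = 388 = 2^2 · 97.
It suffices to check that the order of 581 is not a proper divisor of 388: compute 581^(388/q) for q ∈ {2, 97}.
581^194 ≡ 777 (mod 778)  [q = 2: ≢ 1 ✓]
581^4 ≡ 501 (mod 778)  [q = 97: ≢ 1 ✓]
None equal 1, so ord_778(581) = 388: 581 is a primitive root.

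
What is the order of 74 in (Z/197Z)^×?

196

ord(74) | φ(197) = 197 − 1 = 196 = 2^2 · 7^2.
Divisors of 196: 1, 2, 4, 7, 14, 28, 49, 98, 196.
Evaluate successive powers at the divisors of 196:
74^1 ≡ 74 (mod 197)
74^2 ≡ 157 (mod 197)
74^4 ≡ 24 (mod 197)
74^7 ≡ 77 (mod 197)
74^14 ≡ 19 (mod 197)
74^28 ≡ 164 (mod 197)
74^49 ≡ 183 (mod 197)
74^98 ≡ 196 (mod 197)
74^196 ≡ 1 (mod 197) ✓
The smallest such exponent is 196, so the order of 74 is 196.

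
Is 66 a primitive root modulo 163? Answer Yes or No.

Yes

φ(163) = 163 − 1 = 162 = 2 · 3^4.
It suffices to check that the order of 66 is not a proper divisor of 162: compute 66^(162/q) for q ∈ {2, 3}.
66^81 ≡ 162 (mod 163)  [q = 2: ≢ 1 ✓]
66^54 ≡ 58 (mod 163)  [q = 3: ≢ 1 ✓]
None equal 1, so ord_163(66) = 162: 66 is a primitive root.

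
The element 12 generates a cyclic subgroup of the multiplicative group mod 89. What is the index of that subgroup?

11

The order of 12 must divide φ(89) = 89 − 1 = 88 = 2^3 · 11.
Divisors of 88: 1, 2, 4, 8, 11, 22, 44, 88.
Check 12^d mod 89 for each divisor in increasing order:
12^1 ≡ 12
12^2 ≡ 55
12^4 ≡ 88
12^8 ≡ 1
So ord_89(12) = 8, hence |⟨12⟩| = 8.
Index = |(Z/89Z)^×| / |⟨12⟩| = 88 / 8 = 11.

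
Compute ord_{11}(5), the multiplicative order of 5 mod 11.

ord(5) | φ(11) = 11 − 1 = 10 = 2 · 5.
Divisors of 10: 1, 2, 5, 10.
Check 5^d mod 11 for each divisor in increasing order:
5^1 ≡ 5
5^2 ≡ 3
5^5 ≡ 1
So ord_11(5) = 5.

5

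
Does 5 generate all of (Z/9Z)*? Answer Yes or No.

φ(9) = φ(3^2) = 3·(3−1) = 6 = 2 · 3.
It suffices to check that the order of 5 is not a proper divisor of 6: compute 5^(6/q) for q ∈ {2, 3}.
5^3 ≡ 8 (mod 9)  [q = 2: ≢ 1 ✓]
5^2 ≡ 7 (mod 9)  [q = 3: ≢ 1 ✓]
None equal 1, so ord_9(5) = 6: 5 is a primitive root.

Yes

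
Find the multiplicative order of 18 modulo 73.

ord(18) | φ(73) = 73 − 1 = 72 = 2^3 · 3^2.
Divisors of 72: 1, 2, 3, 4, 6, 8, 9, 12, 18, 24, 36, 72.
Check 18^d mod 73 for each divisor in increasing order:
18^1 ≡ 18
18^2 ≡ 32
18^3 ≡ 65
18^4 ≡ 2
18^6 ≡ 64
18^8 ≡ 4
18^9 ≡ 72
18^12 ≡ 8
18^18 ≡ 1
Hence ord(18) = 18.

18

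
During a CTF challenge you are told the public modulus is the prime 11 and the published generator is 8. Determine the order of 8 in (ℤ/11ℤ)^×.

The order of 8 must divide φ(11) = 11 − 1 = 10 = 2 · 5.
Divisors of 10: 1, 2, 5, 10.
Check 8^d mod 11 for each divisor in increasing order:
8^1 ≡ 8 (mod 11)
8^2 ≡ 9 (mod 11)
8^5 ≡ 10 (mod 11)
8^10 ≡ 1 (mod 11) ✓
The smallest such exponent is 10, so the order of 8 is 10.

10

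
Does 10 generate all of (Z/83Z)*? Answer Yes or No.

φ(83) = 83 − 1 = 82 = 2 · 41.
Test 10^(82/q) mod 83 for each prime factor q of 82:
10^41 ≡ 1 (mod 83)  [q = 2: ≡ 1 ✗]
10^2 ≡ 17 (mod 83)  [q = 41: ≢ 1 ✓]
10^41 ≡ 1 shows ord(10) | 41, strictly less than φ(83); not a primitive root.

No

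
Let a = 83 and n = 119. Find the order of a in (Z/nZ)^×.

8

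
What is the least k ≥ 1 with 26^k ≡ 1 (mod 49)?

42

The order of 26 must divide φ(49) = φ(7^2) = 7·(7−1) = 42 = 2 · 3 · 7.
Divisors of 42: 1, 2, 3, 6, 7, 14, 21, 42.
Evaluate successive powers at the divisors of 42:
26^1 ≡ 26 (mod 49)
26^2 ≡ 39 (mod 49)
26^3 ≡ 34 (mod 49)
26^6 ≡ 29 (mod 49)
26^7 ≡ 19 (mod 49)
26^14 ≡ 18 (mod 49)
26^21 ≡ 48 (mod 49)
26^42 ≡ 1 (mod 49) ✓
The smallest such exponent is 42, so the order of 26 is 42.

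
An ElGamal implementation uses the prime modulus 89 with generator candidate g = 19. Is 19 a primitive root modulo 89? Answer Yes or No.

Yes

φ(89) = 89 − 1 = 88 = 2^3 · 11.
19 is a primitive root mod 89 iff 19^(φ(89)/q) ≢ 1 for every prime q | φ(89), i.e. q ∈ {2, 11}.
19^44 ≡ 88 (mod 89)  [q = 2: ≢ 1 ✓]
19^8 ≡ 2 (mod 89)  [q = 11: ≢ 1 ✓]
All checks pass, so 19 has order 88 and is a primitive root modulo 89.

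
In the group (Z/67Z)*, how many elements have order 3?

φ(67) = 67 − 1 = 66 = 2 · 3 · 11.
(Z/67Z)^× is cyclic (|G| = 66); a cyclic group of order m has exactly φ(d) elements of each order d | m, and none otherwise.
3 | 66, and φ(3) = 3 − 1 = 2.

2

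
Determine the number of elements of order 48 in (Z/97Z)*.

φ(97) = 97 − 1 = 96 = 2^5 · 3.
Since (Z/97Z)^× is cyclic of order 96, the number of elements of order d is φ(d) when d | 96 and 0 otherwise.
48 = 2^4 · 3 divides 96, and φ(48) = 16.

16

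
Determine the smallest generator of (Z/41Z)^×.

6

φ(41) = 41 − 1 = 40 = 2^3 · 5.
g is a primitive root iff g^(40/q) ≢ 1 (mod 41) for each prime q ∈ {2, 5}.
g = 2: 2^20 ≡ 1 — hits 1, so not a primitive root.
g = 3: 3^20 ≡ 40; 3^8 ≡ 1 — hits 1, so not a primitive root.
g = 4: 4^20 ≡ 1 — hits 1, so not a primitive root.
g = 5: 5^20 ≡ 1 — hits 1, so not a primitive root.
g = 6: 6^20 ≡ 40; 6^8 ≡ 10 — none is 1, so 6 is a primitive root.
So 6 is the smallest generator of (Z/41Z)^×.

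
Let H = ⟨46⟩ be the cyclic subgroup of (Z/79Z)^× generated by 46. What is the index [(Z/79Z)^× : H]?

By Lagrange's theorem, ord_79(46) divides φ(79) = 79 − 1 = 78 = 2 · 3 · 13.
Divisors of 78: 1, 2, 3, 6, 13, 26, 39, 78.
Evaluate successive powers at the divisors of 78:
46^1 ≡ 46 (mod 79)
46^2 ≡ 62 (mod 79)
46^3 ≡ 8 (mod 79)
46^6 ≡ 64 (mod 79)
46^13 ≡ 1 (mod 79) ✓
So ord_79(46) = 13, hence |⟨46⟩| = 13.
[(Z/79Z)^× : ⟨46⟩] = 78/13 = 6.

6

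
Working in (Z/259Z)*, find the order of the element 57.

Since 57 ∈ (Z/259Z)^×, its order divides φ(259) = φ(7·37) = (7−1)·(37−1) = 6·36 = 216 = 2^3 · 3^3.
Divisors of 216: 1, 2, 3, 4, 6, 8, 9, 12, 18, 24, 27, 36, 54, 72, 108, 216.
Evaluate successive powers at the divisors of 216:
57^1 ≡ 57 (mod 259)
57^2 ≡ 141 (mod 259)
57^3 ≡ 8 (mod 259)
57^4 ≡ 197 (mod 259)
57^6 ≡ 64 (mod 259)
57^8 ≡ 218 (mod 259)
57^9 ≡ 253 (mod 259)
57^12 ≡ 211 (mod 259)
57^18 ≡ 36 (mod 259)
57^24 ≡ 232 (mod 259)
57^27 ≡ 43 (mod 259)
57^36 ≡ 1 (mod 259) ✓
Hence ord(57) = 36.

36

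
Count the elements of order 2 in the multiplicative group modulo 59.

1

φ(59) = 59 − 1 = 58 = 2 · 29.
(Z/59Z)^× is cyclic (|G| = 58); a cyclic group of order m has exactly φ(d) elements of each order d | m, and none otherwise.
2 | 58, and φ(2) = 2 − 1 = 1.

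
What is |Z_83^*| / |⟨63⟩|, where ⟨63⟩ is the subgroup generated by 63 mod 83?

By Lagrange's theorem, ord_83(63) divides φ(83) = 83 − 1 = 82 = 2 · 41.
Divisors of 82: 1, 2, 41, 82.
Test each divisor d:
63^1 ≡ 63 (mod 83)
63^2 ≡ 68 (mod 83)
63^41 ≡ 1 (mod 83) ✓
The order of 63 is 41, so the subgroup it generates has 41 elements.
Index = |(Z/83Z)^×| / |⟨63⟩| = 82 / 41 = 2.

2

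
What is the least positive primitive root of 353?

3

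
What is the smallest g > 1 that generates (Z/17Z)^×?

3

φ(17) = 17 − 1 = 16 = 2^4.
Test candidates g = 2, 3, … against the prime factors q ∈ {2} of φ(17): g is a generator iff g^(16/q) ≢ 1 for every such q.
g = 2: 2^8 ≡ 1 — hits 1, so not a primitive root.
g = 3: 3^8 ≡ 16 — none is 1, so 3 is a primitive root.
So 3 is the smallest generator of (Z/17Z)^×.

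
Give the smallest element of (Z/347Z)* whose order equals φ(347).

φ(347) = 347 − 1 = 346 = 2 · 173.
g is a primitive root iff g^(346/q) ≢ 1 (mod 347) for each prime q ∈ {2, 173}.
g = 2: 2^173 ≡ 346; 2^2 ≡ 4 — none is 1, so 2 is a primitive root.
The smallest primitive root modulo 347 is 2.

2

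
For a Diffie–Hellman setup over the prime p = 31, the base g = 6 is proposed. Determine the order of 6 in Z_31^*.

Since 6 ∈ (Z/31Z)^×, its order divides φ(31) = 31 − 1 = 30 = 2 · 3 · 5.
Divisors of 30: 1, 2, 3, 5, 6, 10, 15, 30.
Compute 6^d (mod 31) for the divisors d until we hit 1:
6^1 ≡ 6 (mod 31)
6^2 ≡ 5 (mod 31)
6^3 ≡ 30 (mod 31)
6^5 ≡ 26 (mod 31)
6^6 ≡ 1 (mod 31) ✓
So ord_31(6) = 6.

6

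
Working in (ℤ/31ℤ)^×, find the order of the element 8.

5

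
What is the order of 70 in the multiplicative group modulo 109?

108

The order of 70 must divide φ(109) = 109 − 1 = 108 = 2^2 · 3^3.
Divisors of 108: 1, 2, 3, 4, 6, 9, 12, 18, 27, 36, 54, 108.
Evaluate successive powers at the divisors of 108:
70^1 ≡ 70 (mod 109)
70^2 ≡ 104 (mod 109)
70^3 ≡ 86 (mod 109)
70^4 ≡ 25 (mod 109)
70^6 ≡ 93 (mod 109)
70^9 ≡ 41 (mod 109)
70^12 ≡ 38 (mod 109)
70^18 ≡ 46 (mod 109)
70^27 ≡ 33 (mod 109)
70^36 ≡ 45 (mod 109)
70^54 ≡ 108 (mod 109)
70^108 ≡ 1 (mod 109) ✓
The smallest such exponent is 108, so the order of 70 is 108.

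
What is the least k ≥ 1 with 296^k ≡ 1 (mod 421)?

35

The order of 296 must divide φ(421) = 421 − 1 = 420 = 2^2 · 3 · 5 · 7.
Divisors of 420: 1, 2, 3, 4, 5, 6, 7, 10, 12, 14, 15, 20, 21, 28, 30, 35, 42, 60, 70, 84, 105, 140, 210, 420.
Evaluate successive powers at the divisors of 420:
296^1 ≡ 296
296^2 ≡ 48
296^3 ≡ 315
296^4 ≡ 199
296^5 ≡ 385
296^6 ≡ 290
296^7 ≡ 377
296^10 ≡ 33
296^12 ≡ 321
296^14 ≡ 252
296^15 ≡ 75
296^20 ≡ 247
296^21 ≡ 279
296^28 ≡ 354
296^30 ≡ 152
296^35 ≡ 1
Hence ord(296) = 35.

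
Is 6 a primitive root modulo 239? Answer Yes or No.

No

φ(239) = 239 − 1 = 238 = 2 · 7 · 17.
Test 6^(238/q) mod 239 for each prime factor q of 238:
6^119 ≡ 1 (mod 239)  [q = 2: ≡ 1 ✗]
6^34 ≡ 1 (mod 239)  [q = 7: ≡ 1 ✗]
6^14 ≡ 187 (mod 239)  [q = 17: ≢ 1 ✓]
The check at q = 2 fails, so 6 generates a proper subgroup.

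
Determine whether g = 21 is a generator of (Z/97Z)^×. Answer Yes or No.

Yes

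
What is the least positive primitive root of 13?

φ(13) = 13 − 1 = 12 = 2^2 · 3.
g is a primitive root iff g^(12/q) ≢ 1 (mod 13) for each prime q ∈ {2, 3}.
g = 2: 2^6 ≡ 12; 2^4 ≡ 3 — none is 1, so 2 is a primitive root.
The smallest primitive root modulo 13 is 2.

2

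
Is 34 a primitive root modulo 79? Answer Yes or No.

Yes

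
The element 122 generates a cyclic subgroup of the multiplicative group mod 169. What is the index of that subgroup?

3

Since 122 ∈ (Z/169Z)^×, its order divides φ(169) = φ(13^2) = 13·(13−1) = 156 = 2^2 · 3 · 13.
Divisors of 156: 1, 2, 3, 4, 6, 12, 13, 26, 39, 52, 78, 156.
Check 122^d mod 169 for each divisor in increasing order:
122^1 ≡ 122 (mod 169)
122^2 ≡ 12 (mod 169)
122^3 ≡ 112 (mod 169)
122^4 ≡ 144 (mod 169)
122^6 ≡ 38 (mod 169)
122^12 ≡ 92 (mod 169)
122^13 ≡ 70 (mod 169)
122^26 ≡ 168 (mod 169)
122^39 ≡ 99 (mod 169)
122^52 ≡ 1 (mod 169) ✓
So ord_169(122) = 52, hence |⟨122⟩| = 52.
[(Z/169Z)^× : ⟨122⟩] = 156/52 = 3.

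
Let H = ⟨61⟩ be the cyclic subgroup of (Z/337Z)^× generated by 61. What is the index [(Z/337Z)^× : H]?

1

ord(61) | φ(337) = 337 − 1 = 336 = 2^4 · 3 · 7.
Divisors of 336: 1, 2, 3, 4, 6, 7, 8, 12, 14, 16, 21, 24, 28, 42, 48, 56, 84, 112, 168, 336.
Compute 61^d (mod 337) for the divisors d until we hit 1:
61^1 ≡ 61
61^2 ≡ 14
61^3 ≡ 180
61^4 ≡ 196
61^6 ≡ 48
61^7 ≡ 232
61^8 ≡ 335
61^12 ≡ 282
61^14 ≡ 241
61^16 ≡ 4
61^21 ≡ 307
61^24 ≡ 329
61^28 ≡ 117
61^42 ≡ 226
61^48 ≡ 64
61^56 ≡ 209
61^84 ≡ 189
61^112 ≡ 208
61^168 ≡ 336
61^336 ≡ 1
So ord_337(61) = 336, hence |⟨61⟩| = 336.
The index is φ(337) / ord(61) = 336 / 336 = 1.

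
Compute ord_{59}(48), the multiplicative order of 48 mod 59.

29

Since 48 ∈ (Z/59Z)^×, its order divides φ(59) = 59 − 1 = 58 = 2 · 29.
Divisors of 58: 1, 2, 29, 58.
Compute 48^d (mod 59) for the divisors d until we hit 1:
48^1 ≡ 48 (mod 59)
48^2 ≡ 3 (mod 59)
48^29 ≡ 1 (mod 59) ✓
The smallest such exponent is 29, so the order of 48 is 29.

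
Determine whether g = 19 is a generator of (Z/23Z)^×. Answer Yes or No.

φ(23) = 23 − 1 = 22 = 2 · 11.
An element g generates (Z/23Z)^× iff g^(22/q) ≢ 1 (mod 23) for each prime q ∈ {2, 11}.
19^11 ≡ 22 (mod 23)  [q = 2: ≢ 1 ✓]
19^2 ≡ 16 (mod 23)  [q = 11: ≢ 1 ✓]
Every test exponent gives a nontrivial residue, hence 19 generates the full group.

Yes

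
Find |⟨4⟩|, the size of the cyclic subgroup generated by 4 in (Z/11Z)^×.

The order of 4 must divide φ(11) = 11 − 1 = 10 = 2 · 5.
Divisors of 10: 1, 2, 5, 10.
Check 4^d mod 11 for each divisor in increasing order:
4^1 ≡ 4 (mod 11)
4^2 ≡ 5 (mod 11)
4^5 ≡ 1 (mod 11) ✓
Therefore the multiplicative order of 4 modulo 11 is 5.

5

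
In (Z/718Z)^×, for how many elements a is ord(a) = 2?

1

φ(718) = φ(2)·φ(359) = 1·358 = 358 = 2 · 179.
In a cyclic group of order 358, there are φ(d) elements of order d for each divisor d of 358, and zero for non-divisors.
2 | 358, and φ(2) = 2 − 1 = 1.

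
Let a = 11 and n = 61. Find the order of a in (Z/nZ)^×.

4

By Lagrange's theorem, ord_61(11) divides φ(61) = 61 − 1 = 60 = 2^2 · 3 · 5.
Divisors of 60: 1, 2, 3, 4, 5, 6, 10, 12, 15, 20, 30, 60.
Compute 11^d (mod 61) for the divisors d until we hit 1:
11^1 ≡ 11
11^2 ≡ 60
11^3 ≡ 50
11^4 ≡ 1
Therefore the multiplicative order of 11 modulo 61 is 4.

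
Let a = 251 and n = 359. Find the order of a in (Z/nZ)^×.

358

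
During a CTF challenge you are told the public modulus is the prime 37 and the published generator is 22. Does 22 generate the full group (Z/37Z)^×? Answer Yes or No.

Yes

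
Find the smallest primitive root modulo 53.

φ(53) = 53 − 1 = 52 = 2^2 · 13.
Test candidates g = 2, 3, … against the prime factors q ∈ {2, 13} of φ(53): g is a generator iff g^(52/q) ≢ 1 for every such q.
g = 2: 2^26 ≡ 52; 2^4 ≡ 16 — none is 1, so 2 is a primitive root.
So 2 is the smallest generator of (Z/53Z)^×.

2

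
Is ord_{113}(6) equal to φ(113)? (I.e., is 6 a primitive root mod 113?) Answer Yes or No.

φ(113) = 113 − 1 = 112 = 2^4 · 7.
6 is a primitive root mod 113 iff 6^(φ(113)/q) ≢ 1 for every prime q | φ(113), i.e. q ∈ {2, 7}.
6^56 ≡ 112 (mod 113)  [q = 2: ≢ 1 ✓]
6^16 ≡ 30 (mod 113)  [q = 7: ≢ 1 ✓]
None equal 1, so ord_113(6) = 112: 6 is a primitive root.

Yes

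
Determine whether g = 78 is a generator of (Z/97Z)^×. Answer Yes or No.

No

φ(97) = 97 − 1 = 96 = 2^5 · 3.
It suffices to check that the order of 78 is not a proper divisor of 96: compute 78^(96/q) for q ∈ {2, 3}.
78^48 ≡ 96 (mod 97)  [q = 2: ≢ 1 ✓]
78^32 ≡ 1 (mod 97)  [q = 3: ≡ 1 ✗]
78^32 ≡ 1 shows ord(78) | 32, strictly less than φ(97); not a primitive root.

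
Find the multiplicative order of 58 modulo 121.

55

ord(58) | φ(121) = φ(11^2) = 11·(11−1) = 110 = 2 · 5 · 11.
Divisors of 110: 1, 2, 5, 10, 11, 22, 55, 110.
Test each divisor d:
58^1 ≡ 58
58^2 ≡ 97
58^5 ≡ 12
58^10 ≡ 23
58^11 ≡ 3
58^22 ≡ 9
58^55 ≡ 1
Therefore the multiplicative order of 58 modulo 121 is 55.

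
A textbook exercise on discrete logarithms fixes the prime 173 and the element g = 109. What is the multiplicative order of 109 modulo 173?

43

ord(109) | φ(173) = 173 − 1 = 172 = 2^2 · 43.
Divisors of 172: 1, 2, 4, 43, 86, 172.
Compute 109^d (mod 173) for the divisors d until we hit 1:
109^1 ≡ 109 (mod 173)
109^2 ≡ 117 (mod 173)
109^4 ≡ 22 (mod 173)
109^43 ≡ 1 (mod 173) ✓
Hence ord(109) = 43.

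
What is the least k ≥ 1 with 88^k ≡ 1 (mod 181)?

The order of 88 must divide φ(181) = 181 − 1 = 180 = 2^2 · 3^2 · 5.
Divisors of 180: 1, 2, 3, 4, 5, 6, 9, 10, 12, 15, 18, 20, 30, 36, 45, 60, 90, 180.
Test each divisor d:
88^1 ≡ 88
88^2 ≡ 142
88^3 ≡ 7
88^4 ≡ 73
88^5 ≡ 89
88^6 ≡ 49
88^9 ≡ 162
88^10 ≡ 138
88^12 ≡ 48
88^15 ≡ 155
88^18 ≡ 180
88^20 ≡ 39
88^30 ≡ 133
88^36 ≡ 1
Therefore the multiplicative order of 88 modulo 181 is 36.

36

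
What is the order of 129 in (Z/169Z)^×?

ord(129) | φ(169) = φ(13^2) = 13·(13−1) = 156 = 2^2 · 3 · 13.
Divisors of 156: 1, 2, 3, 4, 6, 12, 13, 26, 39, 52, 78, 156.
Test each divisor d:
129^1 ≡ 129 (mod 169)
129^2 ≡ 79 (mod 169)
129^3 ≡ 51 (mod 169)
129^4 ≡ 157 (mod 169)
129^6 ≡ 66 (mod 169)
129^12 ≡ 131 (mod 169)
129^13 ≡ 168 (mod 169)
129^26 ≡ 1 (mod 169) ✓
So ord_169(129) = 26.

26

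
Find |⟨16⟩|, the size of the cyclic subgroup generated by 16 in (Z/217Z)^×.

15

ord(16) | φ(217) = φ(7·31) = (7−1)·(31−1) = 6·30 = 180 = 2^2 · 3^2 · 5.
Divisors of 180: 1, 2, 3, 4, 5, 6, 9, 10, 12, 15, 18, 20, 30, 36, 45, 60, 90, 180.
Test each divisor d:
16^1 ≡ 16
16^2 ≡ 39
16^3 ≡ 190
16^4 ≡ 2
16^5 ≡ 32
16^6 ≡ 78
16^9 ≡ 64
16^10 ≡ 156
16^12 ≡ 8
16^15 ≡ 1
Hence ord(16) = 15.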